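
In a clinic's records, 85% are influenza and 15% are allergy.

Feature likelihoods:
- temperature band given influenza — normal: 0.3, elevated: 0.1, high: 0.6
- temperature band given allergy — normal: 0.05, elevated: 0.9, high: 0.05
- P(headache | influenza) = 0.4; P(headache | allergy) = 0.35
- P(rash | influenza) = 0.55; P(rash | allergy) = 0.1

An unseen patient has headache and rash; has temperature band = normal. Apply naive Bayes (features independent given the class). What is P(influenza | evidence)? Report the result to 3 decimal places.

0.995

influenza: 0.85 × 0.3 × 0.4 × 0.55 = 0.0561
allergy: 0.15 × 0.05 × 0.35 × 0.1 = 0.0002625
P(influenza | x) = 0.0561 / 0.0563625 ≈ 0.995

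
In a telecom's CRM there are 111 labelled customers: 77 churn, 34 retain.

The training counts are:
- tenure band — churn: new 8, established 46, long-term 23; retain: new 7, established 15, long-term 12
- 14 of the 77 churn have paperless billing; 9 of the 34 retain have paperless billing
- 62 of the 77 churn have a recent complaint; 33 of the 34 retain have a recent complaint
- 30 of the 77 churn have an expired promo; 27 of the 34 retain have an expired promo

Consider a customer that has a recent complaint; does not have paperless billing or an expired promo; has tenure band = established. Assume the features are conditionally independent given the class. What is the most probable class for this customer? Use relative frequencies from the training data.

churn

churn: (77/111) × (46/77) × (63/77) × (62/77) × (47/77) ≈ 0.166645
retain: (34/111) × (15/34) × (25/34) × (33/34) × (7/34) ≈ 0.0198556
Highest score → churn.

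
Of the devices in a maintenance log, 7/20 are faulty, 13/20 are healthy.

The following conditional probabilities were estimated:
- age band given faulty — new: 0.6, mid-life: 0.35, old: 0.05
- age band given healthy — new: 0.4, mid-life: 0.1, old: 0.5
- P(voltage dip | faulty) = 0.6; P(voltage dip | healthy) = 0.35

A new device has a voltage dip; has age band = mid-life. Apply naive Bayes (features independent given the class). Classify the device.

faulty: 0.35 × 0.35 × 0.6 = 0.0735
healthy: 0.65 × 0.1 × 0.35 = 0.02275
Highest score → faulty.

faulty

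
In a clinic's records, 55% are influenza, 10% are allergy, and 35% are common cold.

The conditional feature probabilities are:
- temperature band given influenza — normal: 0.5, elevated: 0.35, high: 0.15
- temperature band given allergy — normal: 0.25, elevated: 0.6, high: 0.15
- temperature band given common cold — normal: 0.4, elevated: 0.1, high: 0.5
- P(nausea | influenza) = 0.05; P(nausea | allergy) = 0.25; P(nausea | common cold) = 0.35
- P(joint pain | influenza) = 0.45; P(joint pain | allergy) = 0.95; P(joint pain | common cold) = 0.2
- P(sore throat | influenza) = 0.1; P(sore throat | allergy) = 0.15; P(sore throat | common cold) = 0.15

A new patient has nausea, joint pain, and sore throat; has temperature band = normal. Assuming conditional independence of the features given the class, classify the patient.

influenza: 0.55 × 0.5 × 0.05 × 0.45 × 0.1 = 0.00061875
allergy: 0.1 × 0.25 × 0.25 × 0.95 × 0.15 = 0.000890625
common cold: 0.35 × 0.4 × 0.35 × 0.2 × 0.15 = 0.00147
Highest score → common cold.

common cold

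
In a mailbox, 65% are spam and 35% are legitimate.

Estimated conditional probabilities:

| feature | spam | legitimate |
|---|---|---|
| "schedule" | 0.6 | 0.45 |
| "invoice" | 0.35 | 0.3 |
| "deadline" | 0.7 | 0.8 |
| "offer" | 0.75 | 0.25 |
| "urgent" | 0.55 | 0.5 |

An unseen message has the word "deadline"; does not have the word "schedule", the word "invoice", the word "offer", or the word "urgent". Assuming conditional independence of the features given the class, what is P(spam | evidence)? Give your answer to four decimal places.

spam: 0.65 × (1−0.6) × (1−0.35) × 0.7 × (1−0.75) × (1−0.55) = 0.01330875
legitimate: 0.35 × (1−0.45) × (1−0.3) × 0.8 × (1−0.25) × (1−0.5) = 0.040425
P(spam | x) = 0.01330875 / 0.05373375 ≈ 0.2477

0.2477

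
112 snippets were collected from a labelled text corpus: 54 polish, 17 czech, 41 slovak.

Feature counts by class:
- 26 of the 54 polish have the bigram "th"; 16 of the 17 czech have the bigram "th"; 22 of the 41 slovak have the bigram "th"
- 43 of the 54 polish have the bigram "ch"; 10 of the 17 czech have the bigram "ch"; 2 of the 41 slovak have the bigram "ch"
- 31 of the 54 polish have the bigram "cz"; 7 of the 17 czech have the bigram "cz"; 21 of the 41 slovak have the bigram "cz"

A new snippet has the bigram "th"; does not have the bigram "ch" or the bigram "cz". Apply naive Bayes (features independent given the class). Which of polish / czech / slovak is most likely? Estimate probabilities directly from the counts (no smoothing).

polish: (54/112) × (26/54) × (11/54) × (23/54) ≈ 0.0201413
czech: (17/112) × (16/17) × (7/17) × (10/17) ≈ 0.0346021
slovak: (41/112) × (22/41) × (39/41) × (20/41) ≈ 0.0911447
Highest score → slovak.

slovak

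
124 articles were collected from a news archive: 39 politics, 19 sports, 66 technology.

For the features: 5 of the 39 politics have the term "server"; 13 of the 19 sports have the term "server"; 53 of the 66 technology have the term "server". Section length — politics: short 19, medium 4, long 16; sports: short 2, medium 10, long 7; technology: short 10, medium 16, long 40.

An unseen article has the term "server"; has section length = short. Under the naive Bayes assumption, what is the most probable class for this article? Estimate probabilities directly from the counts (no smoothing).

politics: (39/124) × (5/39) × (19/39) ≈ 0.0196443
sports: (19/124) × (13/19) × (2/19) ≈ 0.0110357
technology: (66/124) × (53/66) × (10/66) ≈ 0.0647605
Highest score → technology.

technology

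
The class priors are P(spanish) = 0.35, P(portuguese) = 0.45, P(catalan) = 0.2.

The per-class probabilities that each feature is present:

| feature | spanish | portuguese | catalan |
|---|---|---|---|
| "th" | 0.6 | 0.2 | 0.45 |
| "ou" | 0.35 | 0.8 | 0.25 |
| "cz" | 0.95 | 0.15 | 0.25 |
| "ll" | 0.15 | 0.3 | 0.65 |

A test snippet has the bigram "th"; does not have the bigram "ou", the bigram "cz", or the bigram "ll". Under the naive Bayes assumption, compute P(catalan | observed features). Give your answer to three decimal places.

0.518

spanish: 0.35 × 0.6 × (1−0.35) × (1−0.95) × (1−0.15) = 0.00580125
portuguese: 0.45 × 0.2 × (1−0.8) × (1−0.15) × (1−0.3) = 0.01071
catalan: 0.2 × 0.45 × (1−0.25) × (1−0.25) × (1−0.65) = 0.01771875
P(catalan | x) = 0.01771875 / 0.03423 ≈ 0.518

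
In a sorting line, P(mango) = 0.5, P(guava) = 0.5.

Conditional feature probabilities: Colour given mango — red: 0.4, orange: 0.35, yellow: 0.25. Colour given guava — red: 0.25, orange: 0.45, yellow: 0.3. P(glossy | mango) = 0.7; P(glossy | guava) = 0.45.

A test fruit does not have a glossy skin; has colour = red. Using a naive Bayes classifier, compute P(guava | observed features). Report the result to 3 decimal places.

mango: 0.5 × 0.4 × (1−0.7) = 0.06
guava: 0.5 × 0.25 × (1−0.45) = 0.06875
P(guava | x) = 0.06875 / 0.12875 ≈ 0.534

0.534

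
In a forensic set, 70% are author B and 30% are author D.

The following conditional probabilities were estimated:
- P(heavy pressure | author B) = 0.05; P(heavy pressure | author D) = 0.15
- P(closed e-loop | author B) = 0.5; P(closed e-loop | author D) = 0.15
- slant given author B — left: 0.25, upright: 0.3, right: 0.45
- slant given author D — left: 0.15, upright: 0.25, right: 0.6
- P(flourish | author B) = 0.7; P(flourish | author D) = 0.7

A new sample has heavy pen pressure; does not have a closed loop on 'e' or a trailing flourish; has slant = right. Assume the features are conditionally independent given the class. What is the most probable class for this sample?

author D

author B: 0.7 × 0.05 × (1−0.5) × 0.45 × (1−0.7) = 0.0023625
author D: 0.3 × 0.15 × (1−0.15) × 0.6 × (1−0.7) = 0.006885
Highest score → author D.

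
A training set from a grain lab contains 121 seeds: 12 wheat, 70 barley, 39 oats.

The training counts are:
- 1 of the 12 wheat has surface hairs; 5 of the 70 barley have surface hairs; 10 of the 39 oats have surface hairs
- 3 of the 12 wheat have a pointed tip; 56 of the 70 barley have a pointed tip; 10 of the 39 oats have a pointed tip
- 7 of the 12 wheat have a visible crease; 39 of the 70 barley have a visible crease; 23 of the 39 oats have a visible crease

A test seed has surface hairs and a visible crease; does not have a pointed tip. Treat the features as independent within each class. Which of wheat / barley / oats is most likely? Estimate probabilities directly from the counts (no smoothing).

oats

wheat: (12/121) × (1/12) × (9/12) × (7/12) ≈ 0.0036157
barley: (70/121) × (5/70) × (14/70) × (39/70) ≈ 0.00460449
oats: (39/121) × (10/39) × (29/39) × (23/39) ≈ 0.0362419
Highest score → oats.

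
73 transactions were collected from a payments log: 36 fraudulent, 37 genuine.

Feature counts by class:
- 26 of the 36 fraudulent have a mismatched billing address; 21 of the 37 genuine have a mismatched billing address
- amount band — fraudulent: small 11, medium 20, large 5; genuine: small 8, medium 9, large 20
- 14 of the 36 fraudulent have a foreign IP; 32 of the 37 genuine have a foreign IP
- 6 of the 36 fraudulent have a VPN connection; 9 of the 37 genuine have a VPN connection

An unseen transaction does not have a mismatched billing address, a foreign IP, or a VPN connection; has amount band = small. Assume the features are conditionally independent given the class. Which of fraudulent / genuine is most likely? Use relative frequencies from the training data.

fraudulent: (36/73) × (10/36) × (11/36) × (22/36) × (30/36) ≈ 0.021316
genuine: (37/73) × (16/37) × (8/37) × (5/37) × (28/37) ≈ 0.0048463
Highest score → fraudulent.

fraudulent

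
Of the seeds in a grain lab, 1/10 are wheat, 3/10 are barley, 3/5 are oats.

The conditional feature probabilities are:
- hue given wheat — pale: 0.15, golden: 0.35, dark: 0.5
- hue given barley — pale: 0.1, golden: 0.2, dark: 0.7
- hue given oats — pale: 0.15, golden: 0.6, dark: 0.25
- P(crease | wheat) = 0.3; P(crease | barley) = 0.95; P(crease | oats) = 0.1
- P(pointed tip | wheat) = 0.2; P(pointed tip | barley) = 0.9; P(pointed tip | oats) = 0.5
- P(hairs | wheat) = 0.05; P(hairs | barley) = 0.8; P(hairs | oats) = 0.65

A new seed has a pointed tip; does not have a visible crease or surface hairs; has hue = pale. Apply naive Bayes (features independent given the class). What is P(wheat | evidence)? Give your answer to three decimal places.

wheat: 0.1 × 0.15 × (1−0.3) × 0.2 × (1−0.05) = 0.001995
barley: 0.3 × 0.1 × (1−0.95) × 0.9 × (1−0.8) = 0.00027
oats: 0.6 × 0.15 × (1−0.1) × 0.5 × (1−0.65) = 0.014175
P(wheat | x) = 0.001995 / 0.01644 ≈ 0.121

0.121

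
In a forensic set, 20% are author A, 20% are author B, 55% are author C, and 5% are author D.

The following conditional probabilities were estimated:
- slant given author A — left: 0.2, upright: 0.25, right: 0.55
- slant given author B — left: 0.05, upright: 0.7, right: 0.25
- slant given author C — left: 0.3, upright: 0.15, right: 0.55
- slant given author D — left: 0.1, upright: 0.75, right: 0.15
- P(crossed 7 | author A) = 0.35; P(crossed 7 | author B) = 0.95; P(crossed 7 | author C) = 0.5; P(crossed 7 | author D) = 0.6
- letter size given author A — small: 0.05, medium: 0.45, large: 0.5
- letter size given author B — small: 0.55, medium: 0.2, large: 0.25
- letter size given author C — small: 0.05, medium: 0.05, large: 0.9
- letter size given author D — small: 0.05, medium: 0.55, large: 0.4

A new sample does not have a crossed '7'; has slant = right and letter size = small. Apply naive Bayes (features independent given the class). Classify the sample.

author C

author A: 0.2 × 0.55 × (1−0.35) × 0.05 = 0.003575
author B: 0.2 × 0.25 × (1−0.95) × 0.55 = 0.001375
author C: 0.55 × 0.55 × (1−0.5) × 0.05 = 0.0075625
author D: 0.05 × 0.15 × (1−0.6) × 0.05 = 0.00015
Highest score → author C.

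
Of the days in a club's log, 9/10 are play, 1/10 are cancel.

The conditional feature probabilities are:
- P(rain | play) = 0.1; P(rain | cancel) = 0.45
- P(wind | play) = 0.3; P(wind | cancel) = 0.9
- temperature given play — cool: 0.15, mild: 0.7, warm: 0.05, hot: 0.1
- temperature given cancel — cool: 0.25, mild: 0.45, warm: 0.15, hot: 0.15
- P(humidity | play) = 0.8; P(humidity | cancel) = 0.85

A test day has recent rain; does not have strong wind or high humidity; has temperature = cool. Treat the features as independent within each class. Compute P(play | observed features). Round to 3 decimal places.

0.918

play: 0.9 × 0.1 × (1−0.3) × 0.15 × (1−0.8) = 0.00189
cancel: 0.1 × 0.45 × (1−0.9) × 0.25 × (1−0.85) = 0.00016875
P(play | x) = 0.00189 / 0.00205875 ≈ 0.918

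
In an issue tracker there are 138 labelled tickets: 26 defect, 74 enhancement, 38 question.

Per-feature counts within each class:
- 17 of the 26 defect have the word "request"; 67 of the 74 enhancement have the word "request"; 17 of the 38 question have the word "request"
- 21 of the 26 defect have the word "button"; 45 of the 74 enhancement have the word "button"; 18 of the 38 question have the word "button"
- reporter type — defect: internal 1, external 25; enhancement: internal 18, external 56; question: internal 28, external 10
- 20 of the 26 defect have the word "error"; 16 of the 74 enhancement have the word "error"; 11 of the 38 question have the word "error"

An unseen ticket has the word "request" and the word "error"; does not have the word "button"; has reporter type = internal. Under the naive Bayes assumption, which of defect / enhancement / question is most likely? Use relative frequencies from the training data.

question

defect: (26/138) × (17/26) × (5/26) × (1/26) × (20/26) ≈ 0.00070089
enhancement: (74/138) × (67/74) × (29/74) × (18/74) × (16/74) ≈ 0.0100067
question: (38/138) × (17/38) × (20/38) × (28/38) × (11/38) ≈ 0.0138293
Highest score → question.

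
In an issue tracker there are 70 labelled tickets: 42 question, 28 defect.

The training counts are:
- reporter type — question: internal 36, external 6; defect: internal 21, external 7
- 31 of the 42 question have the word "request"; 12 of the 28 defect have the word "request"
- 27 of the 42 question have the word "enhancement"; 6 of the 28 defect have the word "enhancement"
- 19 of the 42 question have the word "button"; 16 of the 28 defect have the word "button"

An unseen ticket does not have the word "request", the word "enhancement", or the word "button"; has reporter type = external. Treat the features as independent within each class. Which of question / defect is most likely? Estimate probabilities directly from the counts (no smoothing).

defect

question: (42/70) × (6/42) × (11/42) × (15/42) × (23/42) ≈ 0.00439053
defect: (28/70) × (7/28) × (16/28) × (22/28) × (12/28) ≈ 0.019242
Highest score → defect.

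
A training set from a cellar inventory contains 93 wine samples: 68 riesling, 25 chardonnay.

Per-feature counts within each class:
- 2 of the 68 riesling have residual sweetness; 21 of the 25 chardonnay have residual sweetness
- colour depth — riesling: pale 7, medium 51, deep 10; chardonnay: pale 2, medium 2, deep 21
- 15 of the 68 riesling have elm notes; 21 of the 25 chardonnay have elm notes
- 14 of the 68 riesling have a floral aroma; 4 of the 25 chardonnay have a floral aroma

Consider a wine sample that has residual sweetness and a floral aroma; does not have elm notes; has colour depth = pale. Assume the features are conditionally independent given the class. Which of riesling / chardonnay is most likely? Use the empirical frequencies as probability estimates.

chardonnay

riesling: (68/93) × (2/68) × (7/68) × (53/68) × (14/68) ≈ 0.00035524
chardonnay: (25/93) × (21/25) × (2/25) × (4/25) × (4/25) ≈ 0.000462452
Highest score → chardonnay.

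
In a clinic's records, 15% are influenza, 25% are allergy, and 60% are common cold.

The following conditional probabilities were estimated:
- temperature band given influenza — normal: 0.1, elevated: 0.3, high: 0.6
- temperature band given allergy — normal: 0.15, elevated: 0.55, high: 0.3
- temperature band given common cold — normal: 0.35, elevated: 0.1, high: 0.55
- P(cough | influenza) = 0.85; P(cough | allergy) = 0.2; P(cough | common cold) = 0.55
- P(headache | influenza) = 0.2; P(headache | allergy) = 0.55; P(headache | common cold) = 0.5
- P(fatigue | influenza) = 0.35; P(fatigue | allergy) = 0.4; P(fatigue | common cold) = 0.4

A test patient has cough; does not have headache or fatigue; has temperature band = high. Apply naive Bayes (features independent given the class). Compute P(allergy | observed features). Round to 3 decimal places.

influenza: 0.15 × 0.6 × 0.85 × (1−0.2) × (1−0.35) = 0.03978
allergy: 0.25 × 0.3 × 0.2 × (1−0.55) × (1−0.4) = 0.00405
common cold: 0.6 × 0.55 × 0.55 × (1−0.5) × (1−0.4) = 0.05445
P(allergy | x) = 0.00405 / 0.09828 ≈ 0.041

0.041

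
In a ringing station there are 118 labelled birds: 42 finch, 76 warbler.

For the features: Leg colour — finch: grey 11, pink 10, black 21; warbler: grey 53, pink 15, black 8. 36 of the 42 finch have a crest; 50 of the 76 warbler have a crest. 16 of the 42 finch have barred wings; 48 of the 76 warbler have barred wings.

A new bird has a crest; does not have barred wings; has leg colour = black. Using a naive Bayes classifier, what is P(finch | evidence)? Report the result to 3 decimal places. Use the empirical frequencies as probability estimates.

0.852

finch: (42/118) × (21/42) × (36/42) × (26/42) ≈ 0.094431
warbler: (76/118) × (8/76) × (50/76) × (28/76) ≈ 0.0164327
P(finch | x) = 0.094431 / 0.1108637 ≈ 0.852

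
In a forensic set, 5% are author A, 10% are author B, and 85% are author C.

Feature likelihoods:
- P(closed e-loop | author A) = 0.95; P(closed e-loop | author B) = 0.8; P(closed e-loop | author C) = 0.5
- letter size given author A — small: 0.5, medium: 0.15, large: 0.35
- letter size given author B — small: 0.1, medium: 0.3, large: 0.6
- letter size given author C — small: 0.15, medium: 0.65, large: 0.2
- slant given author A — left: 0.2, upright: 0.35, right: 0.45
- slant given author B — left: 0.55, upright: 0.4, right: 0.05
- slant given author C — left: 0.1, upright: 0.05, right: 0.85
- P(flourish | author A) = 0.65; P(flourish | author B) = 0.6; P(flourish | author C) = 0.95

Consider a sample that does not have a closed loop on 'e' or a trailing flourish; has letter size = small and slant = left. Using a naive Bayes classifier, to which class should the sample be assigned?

author A: 0.05 × (1−0.95) × 0.5 × 0.2 × (1−0.65) = 0.0000875
author B: 0.1 × (1−0.8) × 0.1 × 0.55 × (1−0.6) = 0.00044
author C: 0.85 × (1−0.5) × 0.15 × 0.1 × (1−0.95) = 0.00031875
Highest score → author B.

author B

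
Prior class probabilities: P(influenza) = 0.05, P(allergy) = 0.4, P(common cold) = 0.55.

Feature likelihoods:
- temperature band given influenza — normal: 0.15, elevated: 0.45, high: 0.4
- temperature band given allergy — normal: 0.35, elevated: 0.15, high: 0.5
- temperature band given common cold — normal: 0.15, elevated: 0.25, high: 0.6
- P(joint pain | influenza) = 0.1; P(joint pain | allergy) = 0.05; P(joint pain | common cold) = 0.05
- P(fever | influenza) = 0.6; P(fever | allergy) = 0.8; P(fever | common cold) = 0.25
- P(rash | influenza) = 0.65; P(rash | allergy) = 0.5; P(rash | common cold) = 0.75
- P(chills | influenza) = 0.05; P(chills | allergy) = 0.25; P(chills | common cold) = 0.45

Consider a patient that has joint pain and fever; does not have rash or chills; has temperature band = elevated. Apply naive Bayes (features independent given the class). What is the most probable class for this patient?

influenza: 0.05 × 0.45 × 0.1 × 0.6 × (1−0.65) × (1−0.05) = 0.000448875
allergy: 0.4 × 0.15 × 0.05 × 0.8 × (1−0.5) × (1−0.25) = 0.0009
common cold: 0.55 × 0.25 × 0.05 × 0.25 × (1−0.75) × (1−0.45) = 0.000236328125
Highest score → allergy.

allergy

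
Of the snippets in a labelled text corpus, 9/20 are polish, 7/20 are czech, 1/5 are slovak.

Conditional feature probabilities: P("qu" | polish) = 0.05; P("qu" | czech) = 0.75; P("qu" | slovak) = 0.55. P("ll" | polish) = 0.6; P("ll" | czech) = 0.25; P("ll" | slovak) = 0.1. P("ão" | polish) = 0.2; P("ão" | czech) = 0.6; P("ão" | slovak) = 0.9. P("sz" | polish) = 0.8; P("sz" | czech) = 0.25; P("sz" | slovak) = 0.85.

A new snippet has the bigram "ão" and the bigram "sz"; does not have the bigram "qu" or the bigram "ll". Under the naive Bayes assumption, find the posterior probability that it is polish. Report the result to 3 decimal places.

0.276

polish: 0.45 × (1−0.05) × (1−0.6) × 0.2 × 0.8 = 0.02736
czech: 0.35 × (1−0.75) × (1−0.25) × 0.6 × 0.25 = 0.00984375
slovak: 0.2 × (1−0.55) × (1−0.1) × 0.9 × 0.85 = 0.061965
P(polish | x) = 0.02736 / 0.09916875 ≈ 0.276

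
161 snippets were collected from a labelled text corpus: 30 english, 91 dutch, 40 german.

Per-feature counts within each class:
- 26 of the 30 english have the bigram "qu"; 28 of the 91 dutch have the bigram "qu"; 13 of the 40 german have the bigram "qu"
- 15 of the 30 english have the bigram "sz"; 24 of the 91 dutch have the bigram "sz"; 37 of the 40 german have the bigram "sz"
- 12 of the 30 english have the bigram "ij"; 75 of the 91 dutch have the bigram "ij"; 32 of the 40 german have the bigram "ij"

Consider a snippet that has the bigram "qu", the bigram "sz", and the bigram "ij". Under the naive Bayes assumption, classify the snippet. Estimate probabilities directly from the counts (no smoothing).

german

english: (30/161) × (26/30) × (15/30) × (12/30) ≈ 0.0322981
dutch: (91/161) × (28/91) × (24/91) × (75/91) ≈ 0.0378026
german: (40/161) × (13/40) × (37/40) × (32/40) ≈ 0.0597516
Highest score → german.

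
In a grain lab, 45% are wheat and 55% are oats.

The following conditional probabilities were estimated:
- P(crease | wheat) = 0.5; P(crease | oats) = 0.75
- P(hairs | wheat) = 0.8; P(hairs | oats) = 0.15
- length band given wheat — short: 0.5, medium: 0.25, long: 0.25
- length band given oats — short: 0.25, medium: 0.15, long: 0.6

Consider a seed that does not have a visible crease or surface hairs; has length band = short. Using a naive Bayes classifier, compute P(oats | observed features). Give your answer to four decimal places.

0.5650

wheat: 0.45 × (1−0.5) × (1−0.8) × 0.5 = 0.0225
oats: 0.55 × (1−0.75) × (1−0.15) × 0.25 = 0.02921875
P(oats | x) = 0.02921875 / 0.05171875 ≈ 0.5650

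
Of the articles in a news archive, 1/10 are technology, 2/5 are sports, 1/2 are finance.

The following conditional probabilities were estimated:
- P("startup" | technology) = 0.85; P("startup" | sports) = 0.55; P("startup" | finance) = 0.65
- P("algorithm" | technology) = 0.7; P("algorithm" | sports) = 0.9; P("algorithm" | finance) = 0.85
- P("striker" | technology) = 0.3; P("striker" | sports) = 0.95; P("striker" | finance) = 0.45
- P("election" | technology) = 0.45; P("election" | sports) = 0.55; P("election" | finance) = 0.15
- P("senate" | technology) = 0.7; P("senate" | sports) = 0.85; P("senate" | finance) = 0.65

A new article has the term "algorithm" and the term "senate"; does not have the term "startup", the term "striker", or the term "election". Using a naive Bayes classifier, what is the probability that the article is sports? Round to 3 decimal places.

technology: 0.1 × (1−0.85) × 0.7 × (1−0.3) × (1−0.45) × 0.7 = 0.00282975
sports: 0.4 × (1−0.55) × 0.9 × (1−0.95) × (1−0.55) × 0.85 = 0.00309825
finance: 0.5 × (1−0.65) × 0.85 × (1−0.45) × (1−0.15) × 0.65 = 0.04520140625
P(sports | x) = 0.00309825 / 0.05112940625 ≈ 0.061

0.061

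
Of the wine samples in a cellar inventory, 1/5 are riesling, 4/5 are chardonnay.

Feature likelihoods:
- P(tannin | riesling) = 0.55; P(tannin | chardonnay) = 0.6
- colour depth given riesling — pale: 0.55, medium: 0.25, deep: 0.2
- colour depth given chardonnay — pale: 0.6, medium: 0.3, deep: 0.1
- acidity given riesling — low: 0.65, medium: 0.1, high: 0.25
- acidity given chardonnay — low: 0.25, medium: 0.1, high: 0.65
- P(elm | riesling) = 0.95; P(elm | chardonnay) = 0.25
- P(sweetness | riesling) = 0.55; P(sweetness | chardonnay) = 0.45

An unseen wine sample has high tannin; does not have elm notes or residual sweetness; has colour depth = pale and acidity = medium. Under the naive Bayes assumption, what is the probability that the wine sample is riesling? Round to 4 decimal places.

riesling: 0.2 × 0.55 × 0.55 × 0.1 × (1−0.95) × (1−0.55) = 0.000136125
chardonnay: 0.8 × 0.6 × 0.6 × 0.1 × (1−0.25) × (1−0.45) = 0.01188
P(riesling | x) = 0.000136125 / 0.012016125 ≈ 0.0113

0.0113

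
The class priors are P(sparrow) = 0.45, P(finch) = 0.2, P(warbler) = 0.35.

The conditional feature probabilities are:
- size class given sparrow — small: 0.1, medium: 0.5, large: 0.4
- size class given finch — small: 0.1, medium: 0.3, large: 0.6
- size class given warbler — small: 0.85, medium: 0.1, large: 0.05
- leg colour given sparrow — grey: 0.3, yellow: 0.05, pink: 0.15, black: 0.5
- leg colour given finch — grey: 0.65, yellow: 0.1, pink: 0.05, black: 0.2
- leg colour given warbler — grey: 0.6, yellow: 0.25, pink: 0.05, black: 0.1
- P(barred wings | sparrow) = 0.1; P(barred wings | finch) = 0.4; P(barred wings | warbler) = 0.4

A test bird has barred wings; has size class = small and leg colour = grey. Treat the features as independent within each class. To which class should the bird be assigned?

sparrow: 0.45 × 0.1 × 0.3 × 0.1 = 0.00135
finch: 0.2 × 0.1 × 0.65 × 0.4 = 0.0052
warbler: 0.35 × 0.85 × 0.6 × 0.4 = 0.0714
Highest score → warbler.

warbler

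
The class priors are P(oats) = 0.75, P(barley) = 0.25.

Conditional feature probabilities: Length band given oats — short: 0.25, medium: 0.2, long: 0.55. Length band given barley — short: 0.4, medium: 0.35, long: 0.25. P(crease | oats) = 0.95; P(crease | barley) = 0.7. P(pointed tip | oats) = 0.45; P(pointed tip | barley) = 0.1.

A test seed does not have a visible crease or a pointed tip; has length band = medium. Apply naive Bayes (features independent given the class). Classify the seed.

oats: 0.75 × 0.2 × (1−0.95) × (1−0.45) = 0.004125
barley: 0.25 × 0.35 × (1−0.7) × (1−0.1) = 0.023625
Highest score → barley.

barley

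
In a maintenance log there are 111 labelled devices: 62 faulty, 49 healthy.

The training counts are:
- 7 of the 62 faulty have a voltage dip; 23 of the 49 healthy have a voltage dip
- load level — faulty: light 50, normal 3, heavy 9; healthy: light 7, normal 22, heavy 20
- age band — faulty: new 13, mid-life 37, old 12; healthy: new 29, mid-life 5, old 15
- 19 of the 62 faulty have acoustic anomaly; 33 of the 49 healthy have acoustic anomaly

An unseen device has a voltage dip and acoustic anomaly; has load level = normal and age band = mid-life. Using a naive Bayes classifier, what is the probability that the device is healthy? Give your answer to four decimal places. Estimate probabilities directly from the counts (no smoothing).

faulty: (62/111) × (7/62) × (3/62) × (37/62) × (19/62) ≈ 0.000558054
healthy: (49/111) × (23/49) × (22/49) × (5/49) × (33/49) ≈ 0.00639327
P(healthy | x) = 0.00639327 / 0.006951324 ≈ 0.9197

0.9197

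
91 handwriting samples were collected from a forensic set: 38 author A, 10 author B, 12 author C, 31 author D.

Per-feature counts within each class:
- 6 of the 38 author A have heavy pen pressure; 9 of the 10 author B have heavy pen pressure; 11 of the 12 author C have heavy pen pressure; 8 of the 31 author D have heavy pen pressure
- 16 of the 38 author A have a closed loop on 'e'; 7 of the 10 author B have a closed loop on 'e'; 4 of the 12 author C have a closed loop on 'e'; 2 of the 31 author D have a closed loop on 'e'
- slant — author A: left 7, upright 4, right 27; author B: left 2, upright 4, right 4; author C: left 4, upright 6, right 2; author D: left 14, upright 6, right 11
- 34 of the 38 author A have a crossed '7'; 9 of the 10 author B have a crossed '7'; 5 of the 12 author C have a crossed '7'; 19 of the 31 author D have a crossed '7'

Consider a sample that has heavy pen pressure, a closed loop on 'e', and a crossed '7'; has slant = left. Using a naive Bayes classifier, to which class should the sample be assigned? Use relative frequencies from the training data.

author A: (38/91) × (6/38) × (16/38) × (7/38) × (34/38) ≈ 0.00457568
author B: (10/91) × (9/10) × (7/10) × (2/10) × (9/10) ≈ 0.0124615
author C: (12/91) × (11/12) × (4/12) × (4/12) × (5/12) ≈ 0.00559626
author D: (31/91) × (8/31) × (2/31) × (14/31) × (19/31) ≈ 0.00156991
Highest score → author B.

author B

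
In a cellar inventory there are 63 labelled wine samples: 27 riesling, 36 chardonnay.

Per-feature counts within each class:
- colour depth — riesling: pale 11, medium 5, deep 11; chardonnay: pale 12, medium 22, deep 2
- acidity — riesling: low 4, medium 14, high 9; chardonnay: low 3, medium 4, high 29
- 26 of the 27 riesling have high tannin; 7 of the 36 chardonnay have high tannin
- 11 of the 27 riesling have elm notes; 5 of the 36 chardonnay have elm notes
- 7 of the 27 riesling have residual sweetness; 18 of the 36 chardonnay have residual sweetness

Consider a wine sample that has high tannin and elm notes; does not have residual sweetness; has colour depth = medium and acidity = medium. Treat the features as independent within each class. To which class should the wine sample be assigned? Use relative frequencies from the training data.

riesling

riesling: (27/63) × (5/27) × (14/27) × (26/27) × (11/27) × (20/27) ≈ 0.0119591
chardonnay: (36/63) × (22/36) × (4/36) × (7/36) × (5/36) × (18/36) ≈ 0.000523929
Highest score → riesling.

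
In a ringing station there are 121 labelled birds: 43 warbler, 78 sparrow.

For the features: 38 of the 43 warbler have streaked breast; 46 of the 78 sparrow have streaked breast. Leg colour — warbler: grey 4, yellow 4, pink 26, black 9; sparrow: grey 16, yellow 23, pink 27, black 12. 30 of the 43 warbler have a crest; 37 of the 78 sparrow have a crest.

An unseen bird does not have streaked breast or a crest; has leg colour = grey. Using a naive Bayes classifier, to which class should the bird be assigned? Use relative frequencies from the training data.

sparrow

warbler: (43/121) × (5/43) × (4/43) × (13/43) ≈ 0.00116212
sparrow: (78/121) × (32/78) × (16/78) × (41/78) ≈ 0.0285154
Highest score → sparrow.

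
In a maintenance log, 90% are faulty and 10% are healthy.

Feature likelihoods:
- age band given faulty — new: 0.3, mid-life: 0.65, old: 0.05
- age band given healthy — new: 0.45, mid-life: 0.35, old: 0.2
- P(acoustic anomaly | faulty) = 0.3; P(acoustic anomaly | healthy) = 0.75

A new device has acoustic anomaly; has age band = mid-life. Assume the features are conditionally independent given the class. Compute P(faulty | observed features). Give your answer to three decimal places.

0.870

faulty: 0.9 × 0.65 × 0.3 = 0.1755
healthy: 0.1 × 0.35 × 0.75 = 0.02625
P(faulty | x) = 0.1755 / 0.20175 ≈ 0.870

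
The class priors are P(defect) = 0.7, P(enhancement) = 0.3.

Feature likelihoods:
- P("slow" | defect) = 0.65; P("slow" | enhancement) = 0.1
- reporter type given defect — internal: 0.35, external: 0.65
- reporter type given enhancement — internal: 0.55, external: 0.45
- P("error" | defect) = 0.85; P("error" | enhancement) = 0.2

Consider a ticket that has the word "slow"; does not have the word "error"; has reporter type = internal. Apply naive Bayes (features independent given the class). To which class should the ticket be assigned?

defect

defect: 0.7 × 0.65 × 0.35 × (1−0.85) = 0.0238875
enhancement: 0.3 × 0.1 × 0.55 × (1−0.2) = 0.0132
Highest score → defect.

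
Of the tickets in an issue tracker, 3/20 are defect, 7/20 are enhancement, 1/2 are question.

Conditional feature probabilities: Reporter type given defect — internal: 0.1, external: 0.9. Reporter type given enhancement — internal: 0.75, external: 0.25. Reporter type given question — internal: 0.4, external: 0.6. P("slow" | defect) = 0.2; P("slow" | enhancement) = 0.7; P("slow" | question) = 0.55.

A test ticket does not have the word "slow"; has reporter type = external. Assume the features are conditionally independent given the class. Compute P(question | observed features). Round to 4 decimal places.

defect: 0.15 × 0.9 × (1−0.2) = 0.108
enhancement: 0.35 × 0.25 × (1−0.7) = 0.02625
question: 0.5 × 0.6 × (1−0.55) = 0.135
P(question | x) = 0.135 / 0.26925 ≈ 0.5014

0.5014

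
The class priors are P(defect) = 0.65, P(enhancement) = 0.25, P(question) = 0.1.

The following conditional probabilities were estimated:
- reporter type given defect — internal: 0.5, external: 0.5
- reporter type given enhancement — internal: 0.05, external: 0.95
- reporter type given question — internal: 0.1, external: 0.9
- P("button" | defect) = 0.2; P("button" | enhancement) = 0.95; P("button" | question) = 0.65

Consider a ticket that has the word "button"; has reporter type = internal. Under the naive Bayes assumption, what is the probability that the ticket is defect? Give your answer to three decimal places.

defect: 0.65 × 0.5 × 0.2 = 0.065
enhancement: 0.25 × 0.05 × 0.95 = 0.011875
question: 0.1 × 0.1 × 0.65 = 0.0065
P(defect | x) = 0.065 / 0.083375 ≈ 0.780

0.780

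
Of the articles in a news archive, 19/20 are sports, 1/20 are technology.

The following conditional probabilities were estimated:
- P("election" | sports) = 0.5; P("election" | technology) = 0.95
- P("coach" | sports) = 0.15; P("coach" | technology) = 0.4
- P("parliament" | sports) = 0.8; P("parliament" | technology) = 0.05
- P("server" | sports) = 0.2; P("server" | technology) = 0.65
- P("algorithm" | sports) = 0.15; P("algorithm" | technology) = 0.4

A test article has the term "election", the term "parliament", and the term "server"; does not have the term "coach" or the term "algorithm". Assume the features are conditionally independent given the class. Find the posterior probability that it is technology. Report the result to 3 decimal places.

0.010

sports: 0.95 × 0.5 × (1−0.15) × 0.8 × 0.2 × (1−0.15) = 0.05491
technology: 0.05 × 0.95 × (1−0.4) × 0.05 × 0.65 × (1−0.4) = 0.00055575
P(technology | x) = 0.00055575 / 0.05546575 ≈ 0.010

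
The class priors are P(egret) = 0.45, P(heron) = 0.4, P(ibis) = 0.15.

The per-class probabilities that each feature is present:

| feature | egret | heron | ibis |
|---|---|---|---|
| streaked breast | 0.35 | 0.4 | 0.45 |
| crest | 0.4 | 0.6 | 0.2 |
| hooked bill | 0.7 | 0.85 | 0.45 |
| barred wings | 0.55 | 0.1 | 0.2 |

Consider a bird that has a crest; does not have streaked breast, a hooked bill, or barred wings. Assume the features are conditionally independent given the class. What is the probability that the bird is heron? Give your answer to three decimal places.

egret: 0.45 × (1−0.35) × 0.4 × (1−0.7) × (1−0.55) = 0.015795
heron: 0.4 × (1−0.4) × 0.6 × (1−0.85) × (1−0.1) = 0.01944
ibis: 0.15 × (1−0.45) × 0.2 × (1−0.45) × (1−0.2) = 0.00726
P(heron | x) = 0.01944 / 0.042495 ≈ 0.457

0.457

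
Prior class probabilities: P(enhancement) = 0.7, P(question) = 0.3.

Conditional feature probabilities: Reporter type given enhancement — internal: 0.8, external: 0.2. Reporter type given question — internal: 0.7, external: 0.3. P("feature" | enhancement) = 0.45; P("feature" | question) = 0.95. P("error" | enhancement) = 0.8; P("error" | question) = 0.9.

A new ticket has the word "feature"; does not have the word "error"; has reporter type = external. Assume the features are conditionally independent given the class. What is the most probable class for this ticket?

enhancement

enhancement: 0.7 × 0.2 × 0.45 × (1−0.8) = 0.0126
question: 0.3 × 0.3 × 0.95 × (1−0.9) = 0.00855
Highest score → enhancement.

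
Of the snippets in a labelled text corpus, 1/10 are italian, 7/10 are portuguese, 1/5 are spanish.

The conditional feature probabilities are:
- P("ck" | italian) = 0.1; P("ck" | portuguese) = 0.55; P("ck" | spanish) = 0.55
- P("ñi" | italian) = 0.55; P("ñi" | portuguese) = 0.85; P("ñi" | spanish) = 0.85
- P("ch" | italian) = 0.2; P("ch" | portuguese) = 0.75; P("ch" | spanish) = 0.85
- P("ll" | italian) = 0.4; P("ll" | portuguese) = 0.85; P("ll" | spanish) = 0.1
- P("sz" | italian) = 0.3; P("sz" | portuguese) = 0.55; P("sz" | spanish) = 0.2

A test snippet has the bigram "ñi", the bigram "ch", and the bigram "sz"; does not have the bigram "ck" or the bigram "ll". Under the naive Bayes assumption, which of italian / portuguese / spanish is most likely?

portuguese

italian: 0.1 × (1−0.1) × 0.55 × 0.2 × (1−0.4) × 0.3 = 0.001782
portuguese: 0.7 × (1−0.55) × 0.85 × 0.75 × (1−0.85) × 0.55 = 0.01656703125
spanish: 0.2 × (1−0.55) × 0.85 × 0.85 × (1−0.1) × 0.2 = 0.0117045
Highest score → portuguese.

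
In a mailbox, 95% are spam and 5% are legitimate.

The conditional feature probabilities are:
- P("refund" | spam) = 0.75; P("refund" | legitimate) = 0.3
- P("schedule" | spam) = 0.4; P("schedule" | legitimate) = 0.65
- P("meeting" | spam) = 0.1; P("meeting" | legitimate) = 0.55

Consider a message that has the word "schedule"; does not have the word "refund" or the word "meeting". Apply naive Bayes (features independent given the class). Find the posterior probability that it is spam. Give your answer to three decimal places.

0.893

spam: 0.95 × (1−0.75) × 0.4 × (1−0.1) = 0.0855
legitimate: 0.05 × (1−0.3) × 0.65 × (1−0.55) = 0.0102375
P(spam | x) = 0.0855 / 0.0957375 ≈ 0.893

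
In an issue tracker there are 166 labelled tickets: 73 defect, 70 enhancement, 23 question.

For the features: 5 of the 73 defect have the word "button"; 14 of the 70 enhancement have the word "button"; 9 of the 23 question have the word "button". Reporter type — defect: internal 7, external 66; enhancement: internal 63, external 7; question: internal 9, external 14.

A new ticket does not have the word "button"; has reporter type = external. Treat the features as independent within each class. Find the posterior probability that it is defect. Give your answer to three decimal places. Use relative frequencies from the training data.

defect: (73/166) × (68/73) × (66/73) ≈ 0.370358
enhancement: (70/166) × (56/70) × (7/70) ≈ 0.0337349
question: (23/166) × (14/23) × (14/23) ≈ 0.0513358
P(defect | x) = 0.370358 / 0.4554287 ≈ 0.813

0.813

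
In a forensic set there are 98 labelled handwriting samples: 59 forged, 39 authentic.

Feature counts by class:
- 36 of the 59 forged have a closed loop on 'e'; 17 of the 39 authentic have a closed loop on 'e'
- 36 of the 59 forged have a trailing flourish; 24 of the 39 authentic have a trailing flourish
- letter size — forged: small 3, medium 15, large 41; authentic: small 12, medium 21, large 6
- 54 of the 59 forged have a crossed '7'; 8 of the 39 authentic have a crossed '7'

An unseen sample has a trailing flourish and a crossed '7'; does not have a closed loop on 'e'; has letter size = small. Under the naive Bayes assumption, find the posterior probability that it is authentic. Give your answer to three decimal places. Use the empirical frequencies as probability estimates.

forged: (59/98) × (23/59) × (36/59) × (3/59) × (54/59) ≈ 0.00666443
authentic: (39/98) × (22/39) × (24/39) × (12/39) × (8/39) ≈ 0.00871937
P(authentic | x) = 0.00871937 / 0.0153838 ≈ 0.567

0.567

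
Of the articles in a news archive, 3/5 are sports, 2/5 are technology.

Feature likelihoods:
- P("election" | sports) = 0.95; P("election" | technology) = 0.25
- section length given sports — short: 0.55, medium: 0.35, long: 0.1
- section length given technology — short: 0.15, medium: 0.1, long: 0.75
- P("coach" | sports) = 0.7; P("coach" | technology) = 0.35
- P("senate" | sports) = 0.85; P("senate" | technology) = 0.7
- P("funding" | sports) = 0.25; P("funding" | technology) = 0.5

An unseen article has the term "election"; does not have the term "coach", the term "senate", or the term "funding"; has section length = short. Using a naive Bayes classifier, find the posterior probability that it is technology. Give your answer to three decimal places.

0.121

sports: 0.6 × 0.95 × 0.55 × (1−0.7) × (1−0.85) × (1−0.25) = 0.010580625
technology: 0.4 × 0.25 × 0.15 × (1−0.35) × (1−0.7) × (1−0.5) = 0.0014625
P(technology | x) = 0.0014625 / 0.012043125 ≈ 0.121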